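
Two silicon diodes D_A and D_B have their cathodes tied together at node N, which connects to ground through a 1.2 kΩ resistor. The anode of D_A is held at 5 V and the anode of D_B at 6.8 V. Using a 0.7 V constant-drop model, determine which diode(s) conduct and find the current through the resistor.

Assume both conduct. Then node N would need to be at both 5−0.7 = 4.3 V and 6.8−0.7 = 6.1 V, which is impossible.
Assume only D_B conducts: V_N = 6.8 − 0.7 = 6.1 V, so I_R = 6.1/1.2 = 5.08 mA.
Check D_A: its anode-to-cathode voltage is 5 − 6.1 = -1.1 V < 0.7 V, so it is off. The assumption is consistent.

Only D_B conducts; I_R ≈ 5.1 mA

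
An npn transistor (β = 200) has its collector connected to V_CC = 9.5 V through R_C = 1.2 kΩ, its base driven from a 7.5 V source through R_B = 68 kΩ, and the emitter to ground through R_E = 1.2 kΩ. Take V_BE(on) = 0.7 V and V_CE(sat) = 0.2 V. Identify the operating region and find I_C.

Assume active: I_B = (7.5 − 0.7)/(68 + 201×1.2) = 0.022 mA, I_C = β·I_B = 4.4 mA.
Then V_CE = 9.5 − 4.4×1.2 − 4.42×1.2 = -1.08 V < 0.2 V — the active assumption fails.
Re-solve with V_CE = 0.2 V. KCL at the emitter: V_E/R_E = (V_BB−0.7−V_E)/R_B + (V_CC−0.2−V_E)/R_C, giving V_E = 4.67 V.
I_C = (V_CC − 0.2 − V_E)/R_C = (9.3 − 4.67)/1.2 = 3.86 mA.
Check: I_B = (6.8 − 4.67)/68 = 0.0313 mA, and β·I_B = 6.27 mA > I_C, confirming saturation.

saturation; I_C ≈ 3.9 mA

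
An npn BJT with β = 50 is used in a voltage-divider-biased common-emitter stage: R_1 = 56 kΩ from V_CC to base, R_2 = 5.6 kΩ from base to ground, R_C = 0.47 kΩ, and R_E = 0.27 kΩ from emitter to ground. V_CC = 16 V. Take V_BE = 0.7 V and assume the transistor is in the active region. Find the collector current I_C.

Thevenize the base divider: V_Th = V_CC·R_2/(R_1+R_2) = 16×5.6/61.6 = 1.45 V, R_Th = R_1‖R_2 = 5.09 kΩ.
Base-emitter loop: V_Th = I_B·R_Th + V_BE + (β+1)I_B·R_E, so I_B = (1.45 − 0.7) / (5.09 + 51×0.27) = 0.04 mA.
I_C = β·I_B = 50×0.04 = 2 mA, and I_E = (β+1)I_B = 2.04 mA.
V_CE = V_CC − I_C·R_C − I_E·R_E = 16 − 2×0.47 − 2.04×0.27 = 14.5 V.
V_CE = 14.5 V > 0.2 V confirms active-region operation.

I_C ≈ 2 mA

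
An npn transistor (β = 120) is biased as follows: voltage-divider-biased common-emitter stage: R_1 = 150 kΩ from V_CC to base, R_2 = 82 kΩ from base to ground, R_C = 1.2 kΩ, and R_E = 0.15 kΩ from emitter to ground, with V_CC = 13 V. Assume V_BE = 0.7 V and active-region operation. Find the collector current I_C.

I_C ≈ 6.6 mA

Thevenize the base divider: V_Th = V_CC·R_2/(R_1+R_2) = 13×82/232 = 4.59 V, R_Th = R_1‖R_2 = 53 kΩ.
Base-emitter loop: V_Th = I_B·R_Th + V_BE + (β+1)I_B·R_E, so I_B = (4.59 − 0.7) / (53 + 121×0.15) = 0.0547 mA.
I_C = β·I_B = 120×0.0547 = 6.57 mA, and I_E = (β+1)I_B = 6.62 mA.
V_CE = V_CC − I_C·R_C − I_E·R_E = 13 − 6.57×1.2 − 6.62×0.15 = 4.13 V.
V_CE = 4.13 V > 0.2 V confirms active-region operation.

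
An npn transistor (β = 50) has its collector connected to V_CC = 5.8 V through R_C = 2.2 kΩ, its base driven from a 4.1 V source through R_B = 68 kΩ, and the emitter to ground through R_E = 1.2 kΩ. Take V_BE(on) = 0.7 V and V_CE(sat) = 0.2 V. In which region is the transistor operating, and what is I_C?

Assume active. Base-emitter loop: I_B = (V_BB − V_BE)/(R_B + (β+1)R_E) = (4.1 − 0.7)/(68 + 51×1.2) = 0.0263 mA.
I_C = β·I_B = 50×0.0263 = 1.32 mA.
V_CE = V_CC − I_C·R_C − I_E·R_E = 5.8 − 1.32×2.2 − 1.34×1.2 = 1.29 V > V_CE(sat), so the active-region assumption holds.

active; I_C ≈ 1.3 mA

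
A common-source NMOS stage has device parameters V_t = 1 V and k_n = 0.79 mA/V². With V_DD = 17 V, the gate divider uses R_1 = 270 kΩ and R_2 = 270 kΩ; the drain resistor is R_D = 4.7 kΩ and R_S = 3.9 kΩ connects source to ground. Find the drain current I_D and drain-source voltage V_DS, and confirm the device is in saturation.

V_G = V_DD·R_2/(R_1+R_2) = 17×270/540 = 8.5 V.
Assume saturation: I_D = (k_n/2)(V_GS − V_t)² with V_GS = V_G − I_D·R_S = 8.5 − 3.9·I_D.
Substituting gives 6.01·I_D² − 24.1·I_D + 22.2 = 0, with roots I_D = 1.43 or 2.58 mA.
The root I_D = 2.58 mA gives V_GS = -1.55 V ≤ V_t, so take I_D = 1.43 mA.
Then V_GS = 2.91 V and V_DS = V_DD − I_D(R_D+R_S) = 17 − 1.43×8.6 = 4.66 V.
Saturation requires V_DS ≥ V_GS − V_t = 1.91 V; 4.66 ≥ 1.91 ✓.

I_D ≈ 1.4 mA, V_DS ≈ 4.7 V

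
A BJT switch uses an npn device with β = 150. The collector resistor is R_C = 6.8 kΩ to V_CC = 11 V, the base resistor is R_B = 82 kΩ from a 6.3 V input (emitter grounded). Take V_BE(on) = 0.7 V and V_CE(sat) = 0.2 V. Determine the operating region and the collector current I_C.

Assume active: I_B = (6.3 − 0.7)/82 = 0.0683 mA, giving I_C = β·I_B = 10.2 mA.
But then V_CE = 11 − 10.2×6.8 = -58.7 V < V_CE(sat) = 0.2 V — impossible in the active region.
So the transistor is saturated. With V_CE = 0.2 V, I_C = (V_CC − 0.2)/R_C = 10.8/6.8 = 1.59 mA.
Check: β·I_B = 10.2 mA > I_C = 1.59 mA, confirming saturation.

saturation; I_C ≈ 1.6 mA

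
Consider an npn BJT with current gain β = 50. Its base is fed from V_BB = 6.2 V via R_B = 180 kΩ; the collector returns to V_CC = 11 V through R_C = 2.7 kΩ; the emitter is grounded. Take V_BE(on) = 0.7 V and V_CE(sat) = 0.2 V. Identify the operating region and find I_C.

active; I_C ≈ 1.5 mA

Assume active. Base-emitter loop: I_B = (V_BB − V_BE)/R_B = (6.2 − 0.7)/180 = 0.0306 mA.
I_C = β·I_B = 50×0.0306 = 1.53 mA.
V_CE = V_CC − I_C·R_C = 11 − 1.53×2.7 = 6.88 V > V_CE(sat), so the active-region assumption holds.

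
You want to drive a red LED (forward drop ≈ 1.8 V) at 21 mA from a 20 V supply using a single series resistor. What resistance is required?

R ≈ 0.87 kΩ

The resistor drops V_S − V_D = 20 − 1.8 = 18.2 V at 21 mA.
R = 18.2 V / 21 mA = 0.867 kΩ.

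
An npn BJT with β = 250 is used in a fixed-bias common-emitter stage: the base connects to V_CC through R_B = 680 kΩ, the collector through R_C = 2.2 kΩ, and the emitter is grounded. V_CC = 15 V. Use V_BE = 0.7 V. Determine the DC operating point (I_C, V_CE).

I_C ≈ 5.3 mA, V_CE ≈ 3.4 V

Base loop: V_CC = I_B·R_B + V_BE, so I_B = (15 − 0.7)/680 kΩ = 0.021 mA.
In the active region I_C = β·I_B = 250 × 0.021 = 5.26 mA.
Collector loop: V_CE = V_CC − I_C·R_C = 15 − 5.26×2.2 = 3.43 V.
Since V_CE = 3.43 V > V_CE(sat) ≈ 0.2 V, the transistor is in the active region as assumed.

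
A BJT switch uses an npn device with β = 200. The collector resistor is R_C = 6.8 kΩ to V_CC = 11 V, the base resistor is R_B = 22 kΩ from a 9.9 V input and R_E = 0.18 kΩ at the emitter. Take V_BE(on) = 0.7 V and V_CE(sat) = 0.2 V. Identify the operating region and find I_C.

Assume active: I_B = (9.9 − 0.7)/(22 + 201×0.18) = 0.158 mA, I_C = β·I_B = 31.6 mA.
Then V_CE = 11 − 31.6×6.8 − 31.8×0.18 = -210 V < 0.2 V — the active assumption fails.
Re-solve with V_CE = 0.2 V. KCL at the emitter: V_E/R_E = (V_BB−0.7−V_E)/R_B + (V_CC−0.2−V_E)/R_C, giving V_E = 0.349 V.
I_C = (V_CC − 0.2 − V_E)/R_C = (10.8 − 0.349)/6.8 = 1.54 mA.
Check: I_B = (9.2 − 0.349)/22 = 0.402 mA, and β·I_B = 80.5 mA > I_C, confirming saturation.

saturation; I_C ≈ 1.5 mA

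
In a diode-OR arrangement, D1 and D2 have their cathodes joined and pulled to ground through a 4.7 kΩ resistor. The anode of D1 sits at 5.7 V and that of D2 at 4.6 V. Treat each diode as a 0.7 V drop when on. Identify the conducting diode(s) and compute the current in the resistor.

Only D1 conducts; I_R ≈ 1.1 mA

Assume both conduct. Then node N would need to be at both 5.7−0.7 = 5 V and 4.6−0.7 = 3.9 V, which is impossible.
Assume only D1 conducts: V_N = 5.7 − 0.7 = 5 V, so I_R = 5/4.7 = 1.06 mA.
Check D2: its anode-to-cathode voltage is 4.6 − 5 = -0.4 V < 0.7 V, so it is off. The assumption is consistent.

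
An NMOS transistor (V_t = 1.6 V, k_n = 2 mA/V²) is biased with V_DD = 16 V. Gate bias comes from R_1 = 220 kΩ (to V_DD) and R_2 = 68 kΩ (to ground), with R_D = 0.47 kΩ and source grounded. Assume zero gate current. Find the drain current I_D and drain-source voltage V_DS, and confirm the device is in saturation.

V_G = V_DD·R_2/(R_1+R_2) = 16×68/288 = 3.78 V. With the source grounded, V_GS = V_G = 3.78 V.
Assume saturation: I_D = (k_n/2)(V_GS − V_t)² = (2/2)×(3.78 − 1.6)² = 1×2.18² = 4.74 mA.
V_DS = V_DD − I_D·R_D = 16 − 4.74×0.47 = 13.8 V.
Saturation requires V_DS ≥ V_GS − V_t = 2.18 V; 13.8 ≥ 2.18 ✓.

I_D ≈ 4.7 mA, V_DS ≈ 14 V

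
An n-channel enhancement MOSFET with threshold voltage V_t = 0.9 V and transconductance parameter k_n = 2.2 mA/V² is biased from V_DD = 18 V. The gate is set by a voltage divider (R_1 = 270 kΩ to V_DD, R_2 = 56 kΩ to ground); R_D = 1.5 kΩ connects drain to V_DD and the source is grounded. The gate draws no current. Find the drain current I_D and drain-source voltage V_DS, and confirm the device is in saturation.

V_G = V_DD·R_2/(R_1+R_2) = 18×56/326 = 3.09 V. With the source grounded, V_GS = V_G = 3.09 V.
Assume saturation: I_D = (k_n/2)(V_GS − V_t)² = (2.2/2)×(3.09 − 0.9)² = 1.1×2.19² = 5.29 mA.
V_DS = V_DD − I_D·R_D = 18 − 5.29×1.5 = 10.1 V.
Saturation requires V_DS ≥ V_GS − V_t = 2.19 V; 10.1 ≥ 2.19 ✓.

I_D ≈ 5.3 mA, V_DS ≈ 10 V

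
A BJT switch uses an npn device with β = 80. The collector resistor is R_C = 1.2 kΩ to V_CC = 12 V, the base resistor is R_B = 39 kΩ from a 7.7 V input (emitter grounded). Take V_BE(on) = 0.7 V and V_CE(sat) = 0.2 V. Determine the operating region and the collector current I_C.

saturation; I_C ≈ 9.8 mA

Assume active: I_B = (7.7 − 0.7)/39 = 0.179 mA, giving I_C = β·I_B = 14.4 mA.
But then V_CE = 12 − 14.4×1.2 = -5.23 V < V_CE(sat) = 0.2 V — impossible in the active region.
So the transistor is saturated. With V_CE = 0.2 V, I_C = (V_CC − 0.2)/R_C = 11.8/1.2 = 9.83 mA.
Check: β·I_B = 14.4 mA > I_C = 9.83 mA, confirming saturation.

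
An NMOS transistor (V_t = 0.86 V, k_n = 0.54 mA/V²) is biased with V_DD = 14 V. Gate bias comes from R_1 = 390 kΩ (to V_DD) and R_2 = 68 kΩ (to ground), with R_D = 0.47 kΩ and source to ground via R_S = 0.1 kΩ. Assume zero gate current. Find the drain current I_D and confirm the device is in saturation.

I_D ≈ 0.38 mA

V_G = V_DD·R_2/(R_1+R_2) = 14×68/458 = 2.08 V.
Assume saturation: I_D = (k_n/2)(V_GS − V_t)² with V_GS = V_G − I_D·R_S = 2.08 − 0.1·I_D.
Substituting gives 0.0027·I_D² − 1.07·I_D + 0.401 = 0, with roots I_D = 0.377 or 394 mA.
The root I_D = 394 mA gives V_GS = -37.4 V ≤ V_t, so take I_D = 0.377 mA.
Then V_GS = 2.04 V and V_DS = V_DD − I_D(R_D+R_S) = 14 − 0.377×0.57 = 13.8 V.
Saturation requires V_DS ≥ V_GS − V_t = 1.18 V; 13.8 ≥ 1.18 ✓.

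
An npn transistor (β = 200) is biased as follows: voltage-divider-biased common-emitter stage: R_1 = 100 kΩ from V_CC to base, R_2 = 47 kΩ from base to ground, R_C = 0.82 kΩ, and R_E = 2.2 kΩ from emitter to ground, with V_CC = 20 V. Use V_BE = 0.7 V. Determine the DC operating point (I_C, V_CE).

Thevenize the base divider: V_Th = V_CC·R_2/(R_1+R_2) = 20×47/147 = 6.39 V, R_Th = R_1‖R_2 = 32 kΩ.
Base-emitter loop: V_Th = I_B·R_Th + V_BE + (β+1)I_B·R_E, so I_B = (6.39 − 0.7) / (32 + 201×2.2) = 0.012 mA.
I_C = β·I_B = 200×0.012 = 2.4 mA, and I_E = (β+1)I_B = 2.41 mA.
V_CE = V_CC − I_C·R_C − I_E·R_E = 20 − 2.4×0.82 − 2.41×2.2 = 12.7 V.
V_CE = 12.7 V > 0.2 V confirms active-region operation.

I_C ≈ 2.4 mA, V_CE ≈ 13 V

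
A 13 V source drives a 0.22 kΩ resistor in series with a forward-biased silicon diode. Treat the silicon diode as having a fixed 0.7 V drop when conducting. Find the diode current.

I ≈ 56 mA

KVL around the loop: 13 = V_D + I·R = 0.7 + I × 0.22 kΩ.
So I = (13 − 0.7) / 0.22 kΩ = 12.3 / 0.22 = 55.9 mA.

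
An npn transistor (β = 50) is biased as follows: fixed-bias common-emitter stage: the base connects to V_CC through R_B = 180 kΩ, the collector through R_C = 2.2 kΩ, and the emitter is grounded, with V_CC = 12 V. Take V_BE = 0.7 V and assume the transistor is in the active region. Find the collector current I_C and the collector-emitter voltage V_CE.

Base loop: V_CC = I_B·R_B + V_BE, so I_B = (12 − 0.7)/180 kΩ = 0.0628 mA.
In the active region I_C = β·I_B = 50 × 0.0628 = 3.14 mA.
Collector loop: V_CE = V_CC − I_C·R_C = 12 − 3.14×2.2 = 5.09 V.
Since V_CE = 5.09 V > V_CE(sat) ≈ 0.2 V, the transistor is in the active region as assumed.

I_C ≈ 3.1 mA, V_CE ≈ 5.1 V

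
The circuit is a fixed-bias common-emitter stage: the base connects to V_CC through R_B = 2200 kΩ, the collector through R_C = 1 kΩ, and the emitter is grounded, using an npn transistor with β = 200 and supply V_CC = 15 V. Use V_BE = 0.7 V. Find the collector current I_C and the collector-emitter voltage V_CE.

Base loop: V_CC = I_B·R_B + V_BE, so I_B = (15 − 0.7)/2200 kΩ = 0.0065 mA.
In the active region I_C = β·I_B = 200 × 0.0065 = 1.3 mA.
Collector loop: V_CE = V_CC − I_C·R_C = 15 − 1.3×1 = 13.7 V.
Since V_CE = 13.7 V > V_CE(sat) ≈ 0.2 V, the transistor is in the active region as assumed.

I_C ≈ 1.3 mA, V_CE ≈ 14 V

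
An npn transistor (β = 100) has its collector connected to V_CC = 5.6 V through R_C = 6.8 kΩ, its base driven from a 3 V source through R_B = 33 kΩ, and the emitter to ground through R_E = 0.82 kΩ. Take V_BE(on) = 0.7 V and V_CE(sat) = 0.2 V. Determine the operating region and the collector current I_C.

Assume active: I_B = (3 − 0.7)/(33 + 101×0.82) = 0.0199 mA, I_C = β·I_B = 1.99 mA.
Then V_CE = 5.6 − 1.99×6.8 − 2.01×0.82 = -9.55 V < 0.2 V — the active assumption fails.
Re-solve with V_CE = 0.2 V. KCL at the emitter: V_E/R_E = (V_BB−0.7−V_E)/R_B + (V_CC−0.2−V_E)/R_C, giving V_E = 0.618 V.
I_C = (V_CC − 0.2 − V_E)/R_C = (5.4 − 0.618)/6.8 = 0.703 mA.
Check: I_B = (2.3 − 0.618)/33 = 0.051 mA, and β·I_B = 5.1 mA > I_C, confirming saturation.

saturation; I_C ≈ 0.7 mA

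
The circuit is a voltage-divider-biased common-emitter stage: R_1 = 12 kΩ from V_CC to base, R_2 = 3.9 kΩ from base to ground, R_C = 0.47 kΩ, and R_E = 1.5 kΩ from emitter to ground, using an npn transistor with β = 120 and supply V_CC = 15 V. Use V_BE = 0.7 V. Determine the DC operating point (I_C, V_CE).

Thevenize the base divider: V_Th = V_CC·R_2/(R_1+R_2) = 15×3.9/15.9 = 3.68 V, R_Th = R_1‖R_2 = 2.94 kΩ.
Base-emitter loop: V_Th = I_B·R_Th + V_BE + (β+1)I_B·R_E, so I_B = (3.68 − 0.7) / (2.94 + 121×1.5) = 0.0162 mA.
I_C = β·I_B = 120×0.0162 = 1.94 mA, and I_E = (β+1)I_B = 1.95 mA.
V_CE = V_CC − I_C·R_C − I_E·R_E = 15 − 1.94×0.47 − 1.95×1.5 = 11.2 V.
V_CE = 11.2 V > 0.2 V confirms active-region operation.

I_C ≈ 1.9 mA, V_CE ≈ 11 V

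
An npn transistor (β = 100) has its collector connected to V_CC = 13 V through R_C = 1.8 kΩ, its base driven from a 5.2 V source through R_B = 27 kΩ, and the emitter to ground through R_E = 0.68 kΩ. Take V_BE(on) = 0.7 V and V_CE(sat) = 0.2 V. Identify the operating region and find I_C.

active; I_C ≈ 4.7 mA

Assume active. Base-emitter loop: I_B = (V_BB − V_BE)/(R_B + (β+1)R_E) = (5.2 − 0.7)/(27 + 101×0.68) = 0.047 mA.
I_C = β·I_B = 100×0.047 = 4.7 mA.
V_CE = V_CC − I_C·R_C − I_E·R_E = 13 − 4.7×1.8 − 4.75×0.68 = 1.3 V > V_CE(sat), so the active-region assumption holds.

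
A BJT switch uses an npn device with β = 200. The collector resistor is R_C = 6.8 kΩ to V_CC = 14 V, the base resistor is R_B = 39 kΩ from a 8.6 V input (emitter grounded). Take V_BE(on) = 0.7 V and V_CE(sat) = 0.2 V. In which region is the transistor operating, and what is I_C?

saturation; I_C ≈ 2 mA

Assume active: I_B = (8.6 − 0.7)/39 = 0.203 mA, giving I_C = β·I_B = 40.5 mA.
But then V_CE = 14 − 40.5×6.8 = -261 V < V_CE(sat) = 0.2 V — impossible in the active region.
So the transistor is saturated. With V_CE = 0.2 V, I_C = (V_CC − 0.2)/R_C = 13.8/6.8 = 2.03 mA.
Check: β·I_B = 40.5 mA > I_C = 2.03 mA, confirming saturation.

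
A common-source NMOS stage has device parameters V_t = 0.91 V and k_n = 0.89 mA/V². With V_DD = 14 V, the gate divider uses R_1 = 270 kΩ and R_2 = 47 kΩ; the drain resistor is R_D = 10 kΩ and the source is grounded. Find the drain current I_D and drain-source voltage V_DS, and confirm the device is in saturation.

I_D ≈ 0.6 mA, V_DS ≈ 8 V

V_G = V_DD·R_2/(R_1+R_2) = 14×47/317 = 2.08 V. With the source grounded, V_GS = V_G = 2.08 V.
Assume saturation: I_D = (k_n/2)(V_GS − V_t)² = (0.89/2)×(2.08 − 0.91)² = 0.445×1.17² = 0.605 mA.
V_DS = V_DD − I_D·R_D = 14 − 0.605×10 = 7.95 V.
Saturation requires V_DS ≥ V_GS − V_t = 1.17 V; 7.95 ≥ 1.17 ✓.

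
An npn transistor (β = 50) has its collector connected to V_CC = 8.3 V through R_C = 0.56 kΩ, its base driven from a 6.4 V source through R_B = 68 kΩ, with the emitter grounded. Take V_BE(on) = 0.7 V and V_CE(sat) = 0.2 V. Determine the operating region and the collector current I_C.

active; I_C ≈ 4.2 mA

Assume active. Base-emitter loop: I_B = (V_BB − V_BE)/R_B = (6.4 − 0.7)/68 = 0.0838 mA.
I_C = β·I_B = 50×0.0838 = 4.19 mA.
V_CE = V_CC − I_C·R_C = 8.3 − 4.19×0.56 = 5.95 V > V_CE(sat), so the active-region assumption holds.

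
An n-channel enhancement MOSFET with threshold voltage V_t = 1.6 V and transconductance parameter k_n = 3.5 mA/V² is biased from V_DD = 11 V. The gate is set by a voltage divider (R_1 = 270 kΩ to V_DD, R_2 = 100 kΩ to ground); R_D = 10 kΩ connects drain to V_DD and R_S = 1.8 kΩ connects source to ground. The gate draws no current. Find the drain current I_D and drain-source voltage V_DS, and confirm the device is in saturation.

V_G = V_DD·R_2/(R_1+R_2) = 11×100/370 = 2.97 V.
Assume saturation: I_D = (k_n/2)(V_GS − V_t)² with V_GS = V_G − I_D·R_S = 2.97 − 1.8·I_D.
Substituting gives 5.67·I_D² − 9.65·I_D + 3.3 = 0, with roots I_D = 0.474 or 1.23 mA.
The root I_D = 1.23 mA gives V_GS = 0.762 V ≤ V_t, so take I_D = 0.474 mA.
Then V_GS = 2.12 V and V_DS = V_DD − I_D(R_D+R_S) = 11 − 0.474×11.8 = 5.41 V.
Saturation requires V_DS ≥ V_GS − V_t = 0.52 V; 5.41 ≥ 0.52 ✓.

I_D ≈ 0.47 mA, V_DS ≈ 5.4 V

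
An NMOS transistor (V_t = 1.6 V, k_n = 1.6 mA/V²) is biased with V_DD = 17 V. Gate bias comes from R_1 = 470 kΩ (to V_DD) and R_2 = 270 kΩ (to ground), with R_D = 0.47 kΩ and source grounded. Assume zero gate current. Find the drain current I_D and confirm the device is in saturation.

I_D ≈ 17 mA

V_G = V_DD·R_2/(R_1+R_2) = 17×270/740 = 6.2 V. With the source grounded, V_GS = V_G = 6.2 V.
Assume saturation: I_D = (k_n/2)(V_GS − V_t)² = (1.6/2)×(6.2 − 1.6)² = 0.8×4.6² = 16.9 mA.
V_DS = V_DD − I_D·R_D = 17 − 16.9×0.47 = 9.03 V.
Saturation requires V_DS ≥ V_GS − V_t = 4.6 V; 9.03 ≥ 4.6 ✓.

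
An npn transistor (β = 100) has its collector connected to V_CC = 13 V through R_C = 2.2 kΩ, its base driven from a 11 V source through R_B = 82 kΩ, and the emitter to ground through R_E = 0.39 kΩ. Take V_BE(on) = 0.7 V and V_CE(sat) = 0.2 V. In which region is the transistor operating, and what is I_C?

saturation; I_C ≈ 4.9 mA

Assume active: I_B = (11 − 0.7)/(82 + 101×0.39) = 0.0849 mA, I_C = β·I_B = 8.49 mA.
Then V_CE = 13 − 8.49×2.2 − 8.57×0.39 = -9.01 V < 0.2 V — the active assumption fails.
Re-solve with V_CE = 0.2 V. KCL at the emitter: V_E/R_E = (V_BB−0.7−V_E)/R_B + (V_CC−0.2−V_E)/R_C, giving V_E = 1.96 V.
I_C = (V_CC − 0.2 − V_E)/R_C = (12.8 − 1.96)/2.2 = 4.93 mA.
Check: I_B = (10.3 − 1.96)/82 = 0.102 mA, and β·I_B = 10.2 mA > I_C, confirming saturation.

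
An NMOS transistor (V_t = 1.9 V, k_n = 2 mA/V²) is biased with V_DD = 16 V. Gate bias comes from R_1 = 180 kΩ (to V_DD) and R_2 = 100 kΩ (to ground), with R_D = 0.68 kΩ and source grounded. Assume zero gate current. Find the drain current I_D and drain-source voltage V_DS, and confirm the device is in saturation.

V_G = V_DD·R_2/(R_1+R_2) = 16×100/280 = 5.71 V. With the source grounded, V_GS = V_G = 5.71 V.
Assume saturation: I_D = (k_n/2)(V_GS − V_t)² = (2/2)×(5.71 − 1.9)² = 1×3.81² = 14.5 mA.
V_DS = V_DD − I_D·R_D = 16 − 14.5×0.68 = 6.11 V.
Saturation requires V_DS ≥ V_GS − V_t = 3.81 V; 6.11 ≥ 3.81 ✓.

I_D ≈ 15 mA, V_DS ≈ 6.1 V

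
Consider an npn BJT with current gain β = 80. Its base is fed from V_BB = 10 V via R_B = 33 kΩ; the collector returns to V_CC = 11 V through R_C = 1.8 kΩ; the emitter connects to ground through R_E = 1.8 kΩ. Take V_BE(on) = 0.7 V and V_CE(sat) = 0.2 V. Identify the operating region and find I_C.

Assume active: I_B = (10 − 0.7)/(33 + 81×1.8) = 0.052 mA, I_C = β·I_B = 4.16 mA.
Then V_CE = 11 − 4.16×1.8 − 4.21×1.8 = -4.07 V < 0.2 V — the active assumption fails.
Re-solve with V_CE = 0.2 V. KCL at the emitter: V_E/R_E = (V_BB−0.7−V_E)/R_B + (V_CC−0.2−V_E)/R_C, giving V_E = 5.5 V.
I_C = (V_CC − 0.2 − V_E)/R_C = (10.8 − 5.5)/1.8 = 2.94 mA.
Check: I_B = (9.3 − 5.5)/33 = 0.115 mA, and β·I_B = 9.2 mA > I_C, confirming saturation.

saturation; I_C ≈ 2.9 mA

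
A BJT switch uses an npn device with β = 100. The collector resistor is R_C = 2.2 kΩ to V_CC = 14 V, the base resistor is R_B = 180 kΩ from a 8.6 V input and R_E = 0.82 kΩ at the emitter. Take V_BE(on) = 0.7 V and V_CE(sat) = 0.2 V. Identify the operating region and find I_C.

active; I_C ≈ 3 mA

Assume active. Base-emitter loop: I_B = (V_BB − V_BE)/(R_B + (β+1)R_E) = (8.6 − 0.7)/(180 + 101×0.82) = 0.0301 mA.
I_C = β·I_B = 100×0.0301 = 3.01 mA.
V_CE = V_CC − I_C·R_C − I_E·R_E = 14 − 3.01×2.2 − 3.04×0.82 = 4.9 V > V_CE(sat), so the active-region assumption holds.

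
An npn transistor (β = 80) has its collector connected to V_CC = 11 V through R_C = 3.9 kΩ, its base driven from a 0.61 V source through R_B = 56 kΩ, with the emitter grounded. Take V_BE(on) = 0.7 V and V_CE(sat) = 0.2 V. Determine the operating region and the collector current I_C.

cutoff; I_C ≈ 0

V_BB = 0.61 V ≤ V_BE(on) = 0.7 V, so the base-emitter junction is not forward biased.
The transistor is in cutoff: I_B = I_C = 0.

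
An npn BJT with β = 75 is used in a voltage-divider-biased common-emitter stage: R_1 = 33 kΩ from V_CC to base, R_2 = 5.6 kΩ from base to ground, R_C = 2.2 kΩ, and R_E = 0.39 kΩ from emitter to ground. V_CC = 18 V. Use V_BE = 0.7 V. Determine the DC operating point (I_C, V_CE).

I_C ≈ 4.2 mA, V_CE ≈ 7.2 V

Thevenize the base divider: V_Th = V_CC·R_2/(R_1+R_2) = 18×5.6/38.6 = 2.61 V, R_Th = R_1‖R_2 = 4.79 kΩ.
Base-emitter loop: V_Th = I_B·R_Th + V_BE + (β+1)I_B·R_E, so I_B = (2.61 − 0.7) / (4.79 + 76×0.39) = 0.0555 mA.
I_C = β·I_B = 75×0.0555 = 4.16 mA, and I_E = (β+1)I_B = 4.22 mA.
V_CE = V_CC − I_C·R_C − I_E·R_E = 18 − 4.16×2.2 − 4.22×0.39 = 7.19 V.
V_CE = 7.19 V > 0.2 V confirms active-region operation.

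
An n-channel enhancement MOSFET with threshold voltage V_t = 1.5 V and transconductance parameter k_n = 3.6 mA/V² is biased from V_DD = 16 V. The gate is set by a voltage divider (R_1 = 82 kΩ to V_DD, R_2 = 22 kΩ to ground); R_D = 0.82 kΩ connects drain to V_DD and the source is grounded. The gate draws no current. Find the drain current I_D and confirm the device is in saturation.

I_D ≈ 6.4 mA

V_G = V_DD·R_2/(R_1+R_2) = 16×22/104 = 3.38 V. With the source grounded, V_GS = V_G = 3.38 V.
Assume saturation: I_D = (k_n/2)(V_GS − V_t)² = (3.6/2)×(3.38 − 1.5)² = 1.8×1.88² = 6.39 mA.
V_DS = V_DD − I_D·R_D = 16 − 6.39×0.82 = 10.8 V.
Saturation requires V_DS ≥ V_GS − V_t = 1.88 V; 10.8 ≥ 1.88 ✓.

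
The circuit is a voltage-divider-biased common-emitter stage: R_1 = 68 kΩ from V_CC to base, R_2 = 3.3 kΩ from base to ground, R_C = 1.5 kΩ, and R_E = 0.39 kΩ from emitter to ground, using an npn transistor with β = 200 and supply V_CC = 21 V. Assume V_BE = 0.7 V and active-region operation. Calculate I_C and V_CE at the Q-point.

Thevenize the base divider: V_Th = V_CC·R_2/(R_1+R_2) = 21×3.3/71.3 = 0.972 V, R_Th = R_1‖R_2 = 3.15 kΩ.
Base-emitter loop: V_Th = I_B·R_Th + V_BE + (β+1)I_B·R_E, so I_B = (0.972 − 0.7) / (3.15 + 201×0.39) = 0.00334 mA.
I_C = β·I_B = 200×0.00334 = 0.667 mA, and I_E = (β+1)I_B = 0.67 mA.
V_CE = V_CC − I_C·R_C − I_E·R_E = 21 − 0.667×1.5 − 0.67×0.39 = 19.7 V.
V_CE = 19.7 V > 0.2 V confirms active-region operation.

I_C ≈ 0.67 mA, V_CE ≈ 20 V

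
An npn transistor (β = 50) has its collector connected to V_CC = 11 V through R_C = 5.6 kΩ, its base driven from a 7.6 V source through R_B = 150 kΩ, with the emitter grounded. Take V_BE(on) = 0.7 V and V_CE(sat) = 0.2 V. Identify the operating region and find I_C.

saturation; I_C ≈ 1.9 mA

Assume active: I_B = (7.6 − 0.7)/150 = 0.046 mA, giving I_C = β·I_B = 2.3 mA.
But then V_CE = 11 − 2.3×5.6 = -1.88 V < V_CE(sat) = 0.2 V — impossible in the active region.
So the transistor is saturated. With V_CE = 0.2 V, I_C = (V_CC − 0.2)/R_C = 10.8/5.6 = 1.93 mA.
Check: β·I_B = 2.3 mA > I_C = 1.93 mA, confirming saturation.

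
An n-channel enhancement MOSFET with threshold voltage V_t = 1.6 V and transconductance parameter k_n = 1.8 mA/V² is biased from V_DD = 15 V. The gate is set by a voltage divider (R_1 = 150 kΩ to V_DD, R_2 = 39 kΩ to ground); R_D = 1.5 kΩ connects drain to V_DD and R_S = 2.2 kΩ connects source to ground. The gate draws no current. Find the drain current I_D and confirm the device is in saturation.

I_D ≈ 0.38 mA

V_G = V_DD·R_2/(R_1+R_2) = 15×39/189 = 3.1 V.
Assume saturation: I_D = (k_n/2)(V_GS − V_t)² with V_GS = V_G − I_D·R_S = 3.1 − 2.2·I_D.
Substituting gives 4.36·I_D² − 6.92·I_D + 2.01 = 0, with roots I_D = 0.383 or 1.21 mA.
The root I_D = 1.21 mA gives V_GS = 0.443 V ≤ V_t, so take I_D = 0.383 mA.
Then V_GS = 2.25 V and V_DS = V_DD − I_D(R_D+R_S) = 15 − 0.383×3.7 = 13.6 V.
Saturation requires V_DS ≥ V_GS − V_t = 0.652 V; 13.6 ≥ 0.652 ✓.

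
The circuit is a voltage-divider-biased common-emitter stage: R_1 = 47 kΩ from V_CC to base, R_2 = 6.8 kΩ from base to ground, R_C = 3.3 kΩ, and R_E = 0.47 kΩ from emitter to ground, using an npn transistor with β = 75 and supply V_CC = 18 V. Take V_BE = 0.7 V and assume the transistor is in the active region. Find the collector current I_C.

Thevenize the base divider: V_Th = V_CC·R_2/(R_1+R_2) = 18×6.8/53.8 = 2.28 V, R_Th = R_1‖R_2 = 5.94 kΩ.
Base-emitter loop: V_Th = I_B·R_Th + V_BE + (β+1)I_B·R_E, so I_B = (2.28 − 0.7) / (5.94 + 76×0.47) = 0.0378 mA.
I_C = β·I_B = 75×0.0378 = 2.84 mA, and I_E = (β+1)I_B = 2.87 mA.
V_CE = V_CC − I_C·R_C − I_E·R_E = 18 − 2.84×3.3 − 2.87×0.47 = 7.29 V.
V_CE = 7.29 V > 0.2 V confirms active-region operation.

I_C ≈ 2.8 mA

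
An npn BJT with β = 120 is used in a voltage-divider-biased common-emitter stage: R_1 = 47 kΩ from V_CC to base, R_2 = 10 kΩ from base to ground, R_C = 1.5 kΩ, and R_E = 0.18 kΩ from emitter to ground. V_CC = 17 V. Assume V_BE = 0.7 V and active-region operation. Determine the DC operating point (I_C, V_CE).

Thevenize the base divider: V_Th = V_CC·R_2/(R_1+R_2) = 17×10/57 = 2.98 V, R_Th = R_1‖R_2 = 8.25 kΩ.
Base-emitter loop: V_Th = I_B·R_Th + V_BE + (β+1)I_B·R_E, so I_B = (2.98 − 0.7) / (8.25 + 121×0.18) = 0.076 mA.
I_C = β·I_B = 120×0.076 = 9.12 mA, and I_E = (β+1)I_B = 9.2 mA.
V_CE = V_CC − I_C·R_C − I_E·R_E = 17 − 9.12×1.5 − 9.2×0.18 = 1.66 V.
V_CE = 1.66 V > 0.2 V confirms active-region operation.

I_C ≈ 9.1 mA, V_CE ≈ 1.7 V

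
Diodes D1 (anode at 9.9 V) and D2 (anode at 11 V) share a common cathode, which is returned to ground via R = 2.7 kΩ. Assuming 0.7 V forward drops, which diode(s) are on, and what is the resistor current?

Only D2 conducts; I_R ≈ 3.8 mA

Assume both conduct. Then node N would need to be at both 9.9−0.7 = 9.2 V and 11−0.7 = 10.3 V, which is impossible.
Assume only D2 conducts: V_N = 11 − 0.7 = 10.3 V, so I_R = 10.3/2.7 = 3.81 mA.
Check D1: its anode-to-cathode voltage is 9.9 − 10.3 = -0.4 V < 0.7 V, so it is off. The assumption is consistent.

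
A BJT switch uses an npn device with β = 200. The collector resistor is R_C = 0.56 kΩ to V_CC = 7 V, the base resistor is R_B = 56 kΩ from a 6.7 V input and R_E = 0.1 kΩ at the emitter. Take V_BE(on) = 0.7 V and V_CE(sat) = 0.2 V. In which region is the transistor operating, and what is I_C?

Assume active: I_B = (6.7 − 0.7)/(56 + 201×0.1) = 0.0788 mA, I_C = β·I_B = 15.8 mA.
Then V_CE = 7 − 15.8×0.56 − 15.8×0.1 = -3.42 V < 0.2 V — the active assumption fails.
Re-solve with V_CE = 0.2 V. KCL at the emitter: V_E/R_E = (V_BB−0.7−V_E)/R_B + (V_CC−0.2−V_E)/R_C, giving V_E = 1.04 V.
I_C = (V_CC − 0.2 − V_E)/R_C = (6.8 − 1.04)/0.56 = 10.3 mA.
Check: I_B = (6 − 1.04)/56 = 0.0886 mA, and β·I_B = 17.7 mA > I_C, confirming saturation.

saturation; I_C ≈ 10 mA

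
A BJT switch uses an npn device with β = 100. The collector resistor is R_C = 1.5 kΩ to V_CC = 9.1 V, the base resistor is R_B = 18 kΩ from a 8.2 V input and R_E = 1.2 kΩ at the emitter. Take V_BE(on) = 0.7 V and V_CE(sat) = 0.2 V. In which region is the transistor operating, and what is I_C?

saturation; I_C ≈ 3.2 mA

Assume active: I_B = (8.2 − 0.7)/(18 + 101×1.2) = 0.0539 mA, I_C = β·I_B = 5.39 mA.
Then V_CE = 9.1 − 5.39×1.5 − 5.44×1.2 = -5.51 V < 0.2 V — the active assumption fails.
Re-solve with V_CE = 0.2 V. KCL at the emitter: V_E/R_E = (V_BB−0.7−V_E)/R_B + (V_CC−0.2−V_E)/R_C, giving V_E = 4.08 V.
I_C = (V_CC − 0.2 − V_E)/R_C = (8.9 − 4.08)/1.5 = 3.21 mA.
Check: I_B = (7.5 − 4.08)/18 = 0.19 mA, and β·I_B = 19 mA > I_C, confirming saturation.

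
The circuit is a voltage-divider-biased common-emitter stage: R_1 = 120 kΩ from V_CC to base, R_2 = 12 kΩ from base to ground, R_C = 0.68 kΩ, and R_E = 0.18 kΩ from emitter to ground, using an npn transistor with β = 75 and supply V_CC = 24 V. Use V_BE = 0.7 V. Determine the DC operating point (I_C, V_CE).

I_C ≈ 4.5 mA, V_CE ≈ 20 V

Thevenize the base divider: V_Th = V_CC·R_2/(R_1+R_2) = 24×12/132 = 2.18 V, R_Th = R_1‖R_2 = 10.9 kΩ.
Base-emitter loop: V_Th = I_B·R_Th + V_BE + (β+1)I_B·R_E, so I_B = (2.18 − 0.7) / (10.9 + 76×0.18) = 0.0603 mA.
I_C = β·I_B = 75×0.0603 = 4.52 mA, and I_E = (β+1)I_B = 4.58 mA.
V_CE = V_CC − I_C·R_C − I_E·R_E = 24 − 4.52×0.68 − 4.58×0.18 = 20.1 V.
V_CE = 20.1 V > 0.2 V confirms active-region operation.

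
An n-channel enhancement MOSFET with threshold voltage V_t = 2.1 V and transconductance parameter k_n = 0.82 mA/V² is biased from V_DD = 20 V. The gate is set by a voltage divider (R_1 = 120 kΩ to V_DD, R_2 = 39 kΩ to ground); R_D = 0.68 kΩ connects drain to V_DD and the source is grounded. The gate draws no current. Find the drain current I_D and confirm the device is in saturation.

I_D ≈ 3.2 mA

V_G = V_DD·R_2/(R_1+R_2) = 20×39/159 = 4.91 V. With the source grounded, V_GS = V_G = 4.91 V.
Assume saturation: I_D = (k_n/2)(V_GS − V_t)² = (0.82/2)×(4.91 − 2.1)² = 0.41×2.81² = 3.23 mA.
V_DS = V_DD − I_D·R_D = 20 − 3.23×0.68 = 17.8 V.
Saturation requires V_DS ≥ V_GS − V_t = 2.81 V; 17.8 ≥ 2.81 ✓.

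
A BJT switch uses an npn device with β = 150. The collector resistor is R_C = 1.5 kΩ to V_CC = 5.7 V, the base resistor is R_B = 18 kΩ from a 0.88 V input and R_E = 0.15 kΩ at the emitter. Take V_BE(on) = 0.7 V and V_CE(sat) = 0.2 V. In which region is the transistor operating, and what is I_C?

Assume active. Base-emitter loop: I_B = (V_BB − V_BE)/(R_B + (β+1)R_E) = (0.88 − 0.7)/(18 + 151×0.15) = 0.00443 mA.
I_C = β·I_B = 150×0.00443 = 0.664 mA.
V_CE = V_CC − I_C·R_C − I_E·R_E = 5.7 − 0.664×1.5 − 0.669×0.15 = 4.6 V > V_CE(sat), so the active-region assumption holds.

active; I_C ≈ 0.66 mA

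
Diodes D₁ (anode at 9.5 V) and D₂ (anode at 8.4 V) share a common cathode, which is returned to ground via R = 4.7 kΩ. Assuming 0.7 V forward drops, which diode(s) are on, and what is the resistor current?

Assume both conduct. Then node N would need to be at both 9.5−0.7 = 8.8 V and 8.4−0.7 = 7.7 V, which is impossible.
Assume only D₁ conducts: V_N = 9.5 − 0.7 = 8.8 V, so I_R = 8.8/4.7 = 1.87 mA.
Check D₂: its anode-to-cathode voltage is 8.4 − 8.8 = -0.4 V < 0.7 V, so it is off. The assumption is consistent.

Only D₁ conducts; I_R ≈ 1.9 mA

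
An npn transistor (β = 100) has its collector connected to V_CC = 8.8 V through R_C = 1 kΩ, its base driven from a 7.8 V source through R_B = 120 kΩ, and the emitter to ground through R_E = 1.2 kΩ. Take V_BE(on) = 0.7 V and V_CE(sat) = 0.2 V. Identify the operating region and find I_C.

Assume active. Base-emitter loop: I_B = (V_BB − V_BE)/(R_B + (β+1)R_E) = (7.8 − 0.7)/(120 + 101×1.2) = 0.0294 mA.
I_C = β·I_B = 100×0.0294 = 2.94 mA.
V_CE = V_CC − I_C·R_C − I_E·R_E = 8.8 − 2.94×1 − 2.97×1.2 = 2.29 V > V_CE(sat), so the active-region assumption holds.

active; I_C ≈ 2.9 mA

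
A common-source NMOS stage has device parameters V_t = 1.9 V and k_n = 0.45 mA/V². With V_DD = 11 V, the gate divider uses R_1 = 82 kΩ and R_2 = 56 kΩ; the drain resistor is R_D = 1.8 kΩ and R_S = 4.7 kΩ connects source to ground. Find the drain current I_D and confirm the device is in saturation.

I_D ≈ 0.3 mA

V_G = V_DD·R_2/(R_1+R_2) = 11×56/138 = 4.46 V.
Assume saturation: I_D = (k_n/2)(V_GS − V_t)² with V_GS = V_G − I_D·R_S = 4.46 − 4.7·I_D.
Substituting gives 4.97·I_D² − 6.42·I_D + 1.48 = 0, with roots I_D = 0.3 or 0.992 mA.
The root I_D = 0.992 mA gives V_GS = -0.2 V ≤ V_t, so take I_D = 0.3 mA.
Then V_GS = 3.05 V and V_DS = V_DD − I_D(R_D+R_S) = 11 − 0.3×6.5 = 9.05 V.
Saturation requires V_DS ≥ V_GS − V_t = 1.15 V; 9.05 ≥ 1.15 ✓.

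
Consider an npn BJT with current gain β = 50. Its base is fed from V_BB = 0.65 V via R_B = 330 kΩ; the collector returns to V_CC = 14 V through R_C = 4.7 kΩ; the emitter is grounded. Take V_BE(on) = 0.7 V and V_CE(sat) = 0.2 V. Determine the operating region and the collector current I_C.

cutoff; I_C ≈ 0

V_BB = 0.65 V ≤ V_BE(on) = 0.7 V, so the base-emitter junction is not forward biased.
The transistor is in cutoff: I_B = I_C = 0.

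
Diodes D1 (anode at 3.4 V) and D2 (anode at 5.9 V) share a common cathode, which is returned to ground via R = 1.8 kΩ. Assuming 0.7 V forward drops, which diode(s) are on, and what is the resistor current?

Only D2 conducts; I_R ≈ 2.9 mA

Assume both conduct. Then node N would need to be at both 3.4−0.7 = 2.7 V and 5.9−0.7 = 5.2 V, which is impossible.
Assume only D2 conducts: V_N = 5.9 − 0.7 = 5.2 V, so I_R = 5.2/1.8 = 2.89 mA.
Check D1: its anode-to-cathode voltage is 3.4 − 5.2 = -1.8 V < 0.7 V, so it is off. The assumption is consistent.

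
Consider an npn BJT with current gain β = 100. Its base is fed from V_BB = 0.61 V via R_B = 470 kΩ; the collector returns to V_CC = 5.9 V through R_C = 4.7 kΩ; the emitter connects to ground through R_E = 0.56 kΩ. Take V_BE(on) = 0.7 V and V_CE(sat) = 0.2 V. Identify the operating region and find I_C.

V_BB = 0.61 V ≤ V_BE(on) = 0.7 V, so the base-emitter junction is not forward biased.
The transistor is in cutoff: I_B = I_C = 0.

cutoff; I_C ≈ 0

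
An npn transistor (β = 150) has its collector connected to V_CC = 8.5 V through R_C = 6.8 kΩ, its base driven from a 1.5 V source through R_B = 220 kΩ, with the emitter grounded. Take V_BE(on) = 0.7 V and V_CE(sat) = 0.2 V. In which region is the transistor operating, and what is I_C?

Assume active. Base-emitter loop: I_B = (V_BB − V_BE)/R_B = (1.5 − 0.7)/220 = 0.00364 mA.
I_C = β·I_B = 150×0.00364 = 0.545 mA.
V_CE = V_CC − I_C·R_C = 8.5 − 0.545×6.8 = 4.79 V > V_CE(sat), so the active-region assumption holds.

active; I_C ≈ 0.55 mA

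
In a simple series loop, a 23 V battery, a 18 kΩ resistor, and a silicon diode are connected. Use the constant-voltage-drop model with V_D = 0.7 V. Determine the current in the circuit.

I ≈ 1.2 mA

KVL around the loop: 23 = V_D + I·R = 0.7 + I × 18 kΩ.
So I = (23 − 0.7) / 18 kΩ = 22.3 / 18 = 1.24 mA.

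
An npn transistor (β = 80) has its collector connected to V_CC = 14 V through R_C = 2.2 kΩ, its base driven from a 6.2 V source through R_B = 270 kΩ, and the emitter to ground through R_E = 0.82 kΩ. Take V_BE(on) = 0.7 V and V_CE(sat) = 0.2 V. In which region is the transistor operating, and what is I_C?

Assume active. Base-emitter loop: I_B = (V_BB − V_BE)/(R_B + (β+1)R_E) = (6.2 − 0.7)/(270 + 81×0.82) = 0.0163 mA.
I_C = β·I_B = 80×0.0163 = 1.31 mA.
V_CE = V_CC − I_C·R_C − I_E·R_E = 14 − 1.31×2.2 − 1.32×0.82 = 10 V > V_CE(sat), so the active-region assumption holds.

active; I_C ≈ 1.3 mA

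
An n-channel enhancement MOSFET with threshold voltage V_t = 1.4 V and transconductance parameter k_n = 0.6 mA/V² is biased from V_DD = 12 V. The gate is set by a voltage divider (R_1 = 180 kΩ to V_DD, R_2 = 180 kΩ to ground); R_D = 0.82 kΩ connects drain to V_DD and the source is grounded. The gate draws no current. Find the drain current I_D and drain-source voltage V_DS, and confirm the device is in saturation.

I_D ≈ 6.3 mA, V_DS ≈ 6.8 V

V_G = V_DD·R_2/(R_1+R_2) = 12×180/360 = 6 V. With the source grounded, V_GS = V_G = 6 V.
Assume saturation: I_D = (k_n/2)(V_GS − V_t)² = (0.6/2)×(6 − 1.4)² = 0.3×4.6² = 6.35 mA.
V_DS = V_DD − I_D·R_D = 12 − 6.35×0.82 = 6.79 V.
Saturation requires V_DS ≥ V_GS − V_t = 4.6 V; 6.79 ≥ 4.6 ✓.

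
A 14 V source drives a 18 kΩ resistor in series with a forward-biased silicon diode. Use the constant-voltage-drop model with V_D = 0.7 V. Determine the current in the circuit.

KVL around the loop: 14 = V_D + I·R = 0.7 + I × 18 kΩ.
So I = (14 − 0.7) / 18 kΩ = 13.3 / 18 = 0.739 mA.

I ≈ 0.74 mA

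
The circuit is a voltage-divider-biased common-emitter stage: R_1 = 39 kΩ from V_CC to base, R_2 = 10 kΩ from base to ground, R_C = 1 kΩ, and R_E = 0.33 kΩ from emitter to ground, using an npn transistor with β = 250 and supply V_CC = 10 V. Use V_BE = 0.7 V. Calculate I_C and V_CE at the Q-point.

Thevenize the base divider: V_Th = V_CC·R_2/(R_1+R_2) = 10×10/49 = 2.04 V, R_Th = R_1‖R_2 = 7.96 kΩ.
Base-emitter loop: V_Th = I_B·R_Th + V_BE + (β+1)I_B·R_E, so I_B = (2.04 − 0.7) / (7.96 + 251×0.33) = 0.0148 mA.
I_C = β·I_B = 250×0.0148 = 3.69 mA, and I_E = (β+1)I_B = 3.71 mA.
V_CE = V_CC − I_C·R_C − I_E·R_E = 10 − 3.69×1 − 3.71×0.33 = 5.08 V.
V_CE = 5.08 V > 0.2 V confirms active-region operation.

I_C ≈ 3.7 mA, V_CE ≈ 5.1 V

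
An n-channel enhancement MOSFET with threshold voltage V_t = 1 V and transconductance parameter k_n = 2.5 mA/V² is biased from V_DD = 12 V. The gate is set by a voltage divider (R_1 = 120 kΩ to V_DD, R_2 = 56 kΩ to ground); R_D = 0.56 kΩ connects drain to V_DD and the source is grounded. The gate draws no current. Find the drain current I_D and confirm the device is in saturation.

I_D ≈ 9.9 mA

V_G = V_DD·R_2/(R_1+R_2) = 12×56/176 = 3.82 V. With the source grounded, V_GS = V_G = 3.82 V.
Assume saturation: I_D = (k_n/2)(V_GS − V_t)² = (2.5/2)×(3.82 − 1)² = 1.25×2.82² = 9.93 mA.
V_DS = V_DD − I_D·R_D = 12 − 9.93×0.56 = 6.44 V.
Saturation requires V_DS ≥ V_GS − V_t = 2.82 V; 6.44 ≥ 2.82 ✓.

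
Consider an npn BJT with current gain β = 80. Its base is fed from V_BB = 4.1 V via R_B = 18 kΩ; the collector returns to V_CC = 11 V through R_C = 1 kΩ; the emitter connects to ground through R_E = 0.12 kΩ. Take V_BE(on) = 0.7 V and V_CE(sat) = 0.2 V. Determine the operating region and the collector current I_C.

Assume active: I_B = (4.1 − 0.7)/(18 + 81×0.12) = 0.123 mA, I_C = β·I_B = 9.81 mA.
Then V_CE = 11 − 9.81×1 − 9.94×0.12 = -0.00462 V < 0.2 V — the active assumption fails.
Re-solve with V_CE = 0.2 V. KCL at the emitter: V_E/R_E = (V_BB−0.7−V_E)/R_B + (V_CC−0.2−V_E)/R_C, giving V_E = 1.17 V.
I_C = (V_CC − 0.2 − V_E)/R_C = (10.8 − 1.17)/1 = 9.63 mA.
Check: I_B = (3.4 − 1.17)/18 = 0.124 mA, and β·I_B = 9.91 mA > I_C, confirming saturation.

saturation; I_C ≈ 9.6 mA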